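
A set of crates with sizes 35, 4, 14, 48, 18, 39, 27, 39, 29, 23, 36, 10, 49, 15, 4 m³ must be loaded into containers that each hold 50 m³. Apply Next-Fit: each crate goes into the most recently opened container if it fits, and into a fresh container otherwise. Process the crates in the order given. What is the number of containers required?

12 containers

container 1: place 35 m³, 15 m³ left
container 1: place 4 m³, 11 m³ left
container 2: place 14 m³, 36 m³ left
container 3: place 48 m³, 2 m³ left
container 4: place 18 m³, 32 m³ left
container 5: place 39 m³, 11 m³ left
container 6: place 27 m³, 23 m³ left
container 7: place 39 m³, 11 m³ left
container 8: place 29 m³, 21 m³ left
container 9: place 23 m³, 27 m³ left
container 10: place 36 m³, 14 m³ left
container 10: place 10 m³, 4 m³ left
container 11: place 49 m³, 1 m³ left
container 12: place 15 m³, 35 m³ left
container 12: place 4 m³, 31 m³ left
Final containers: [35,4] [14] [48] [18] [39] [27] [39] [29] [23] [36,10] [49] [15,4].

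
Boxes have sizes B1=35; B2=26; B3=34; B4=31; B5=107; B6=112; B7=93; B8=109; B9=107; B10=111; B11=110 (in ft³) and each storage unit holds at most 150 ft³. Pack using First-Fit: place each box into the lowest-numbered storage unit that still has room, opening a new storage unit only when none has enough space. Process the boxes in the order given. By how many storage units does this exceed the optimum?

First-Fit: [35,26,34,31] [107] [112] [93] [109] [107] [111] [110] → 8 storage units.
7 boxes exceed 75 ft³ (half the capacity), and no two of those can share a storage unit, so at least 7 storage units are needed.
An optimal packing achieves that bound: [112,35] [111,34] [110,31] [109,26] [107] [107] [93] → 7 storage units.
Excess: 8 − 7 = 1.

1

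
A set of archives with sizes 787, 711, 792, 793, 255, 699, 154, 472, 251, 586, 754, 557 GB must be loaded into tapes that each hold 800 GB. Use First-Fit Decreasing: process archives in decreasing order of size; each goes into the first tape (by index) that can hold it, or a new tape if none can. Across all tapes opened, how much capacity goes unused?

1189

Sorted descending: 793, 792, 787, 754, 711, 699, 586, 557, 472, 255, 251, 154.
Put 793 GB in tape 1; 7 GB remain.
Put 792 GB in tape 2; 8 GB remain.
Put 787 GB in tape 3; 13 GB remain.
Put 754 GB in tape 4; 46 GB remain.
Put 711 GB in tape 5; 89 GB remain.
Put 699 GB in tape 6; 101 GB remain.
Put 586 GB in tape 7; 214 GB remain.
Put 557 GB in tape 8; 243 GB remain.
Put 472 GB in tape 9; 328 GB remain.
Put 255 GB in tape 9; 73 GB remain.
Put 251 GB in tape 10; 549 GB remain.
Put 154 GB in tape 7; 60 GB remain.
10 tapes × 800 GB = 8000 GB; used 6811 GB; unused 1189 GB.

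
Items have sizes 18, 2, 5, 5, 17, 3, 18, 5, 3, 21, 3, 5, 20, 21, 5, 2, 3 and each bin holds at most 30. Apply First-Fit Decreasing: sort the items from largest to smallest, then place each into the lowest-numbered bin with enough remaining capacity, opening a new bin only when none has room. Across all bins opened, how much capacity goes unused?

24

Sorted descending: 21, 21, 20, 18, 18, 17, 5, 5, 5, 5, 5, 3, 3, 3, 3, 2, 2.
bin 1: place 21, 9 left
bin 2: place 21, 9 left
bin 3: place 20, 10 left
bin 4: place 18, 12 left
bin 5: place 18, 12 left
bin 6: place 17, 13 left
bin 1: place 5, 4 left
bin 2: place 5, 4 left
bin 3: place 5, 5 left
bin 3: place 5, 0 left
bin 4: place 5, 7 left
bin 1: place 3, 1 left
bin 2: place 3, 1 left
bin 4: place 3, 4 left
bin 4: place 3, 1 left
bin 5: place 2, 10 left
bin 5: place 2, 8 left
6 bins × 30 = 180; used 156; unused 24.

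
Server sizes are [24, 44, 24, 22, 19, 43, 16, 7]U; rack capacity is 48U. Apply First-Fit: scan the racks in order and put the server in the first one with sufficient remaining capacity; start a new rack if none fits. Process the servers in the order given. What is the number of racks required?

24U → rack 1 (remaining 24U)
44U → rack 2 (remaining 4U)
24U → rack 1 (remaining 0U)
22U → rack 3 (remaining 26U)
19U → rack 3 (remaining 7U)
43U → rack 4 (remaining 5U)
16U → rack 5 (remaining 32U)
7U → rack 3 (remaining 0U)
Final racks: [24,24] [44] [22,19,7] [43] [16].

5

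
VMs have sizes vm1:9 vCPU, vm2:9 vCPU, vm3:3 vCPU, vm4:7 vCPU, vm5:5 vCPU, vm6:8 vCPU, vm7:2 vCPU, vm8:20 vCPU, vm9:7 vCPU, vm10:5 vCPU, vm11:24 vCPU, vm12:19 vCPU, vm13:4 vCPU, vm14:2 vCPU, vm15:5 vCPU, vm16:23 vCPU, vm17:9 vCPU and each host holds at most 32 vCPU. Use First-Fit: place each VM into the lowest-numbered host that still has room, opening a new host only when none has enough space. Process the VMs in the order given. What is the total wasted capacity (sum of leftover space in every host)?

vm1 (9 vCPU) → host 1 (remaining 23 vCPU)
vm2 (9 vCPU) → host 1 (remaining 14 vCPU)
vm3 (3 vCPU) → host 1 (remaining 11 vCPU)
vm4 (7 vCPU) → host 1 (remaining 4 vCPU)
vm5 (5 vCPU) → host 2 (remaining 27 vCPU)
vm6 (8 vCPU) → host 2 (remaining 19 vCPU)
vm7 (2 vCPU) → host 1 (remaining 2 vCPU)
vm8 (20 vCPU) → host 3 (remaining 12 vCPU)
vm9 (7 vCPU) → host 2 (remaining 12 vCPU)
vm10 (5 vCPU) → host 2 (remaining 7 vCPU)
vm11 (24 vCPU) → host 4 (remaining 8 vCPU)
vm12 (19 vCPU) → host 5 (remaining 13 vCPU)
vm13 (4 vCPU) → host 2 (remaining 3 vCPU)
vm14 (2 vCPU) → host 1 (remaining 0 vCPU)
vm15 (5 vCPU) → host 3 (remaining 7 vCPU)
vm16 (23 vCPU) → host 6 (remaining 9 vCPU)
vm17 (9 vCPU) → host 5 (remaining 4 vCPU)
6 hosts × 32 vCPU = 192 vCPU; used 161 vCPU; unused 31 vCPU.

31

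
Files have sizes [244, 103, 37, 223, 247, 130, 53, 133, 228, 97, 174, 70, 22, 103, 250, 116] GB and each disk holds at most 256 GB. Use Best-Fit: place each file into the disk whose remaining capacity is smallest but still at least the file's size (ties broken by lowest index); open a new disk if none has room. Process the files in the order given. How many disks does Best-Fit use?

disk 1: place 244 GB, 12 GB left
disk 2: place 103 GB, 153 GB left
disk 2: place 37 GB, 116 GB left
disk 3: place 223 GB, 33 GB left
disk 4: place 247 GB, 9 GB left
disk 5: place 130 GB, 126 GB left
disk 2: place 53 GB, 63 GB left
disk 6: place 133 GB, 123 GB left
disk 7: place 228 GB, 28 GB left
disk 6: place 97 GB, 26 GB left
disk 8: place 174 GB, 82 GB left
disk 8: place 70 GB, 12 GB left
disk 6: place 22 GB, 4 GB left
disk 5: place 103 GB, 23 GB left
disk 9: place 250 GB, 6 GB left
disk 10: place 116 GB, 140 GB left

10 disks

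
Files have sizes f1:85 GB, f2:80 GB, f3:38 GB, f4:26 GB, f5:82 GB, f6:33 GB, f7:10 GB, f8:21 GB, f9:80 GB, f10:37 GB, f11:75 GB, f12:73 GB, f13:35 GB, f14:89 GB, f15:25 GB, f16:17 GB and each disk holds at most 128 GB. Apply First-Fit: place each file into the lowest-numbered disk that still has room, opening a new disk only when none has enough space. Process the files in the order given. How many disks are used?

7 disks

Put f1 (85 GB) in disk 1; 43 GB remain.
Put f2 (80 GB) in disk 2; 48 GB remain.
Put f3 (38 GB) in disk 1; 5 GB remain.
Put f4 (26 GB) in disk 2; 22 GB remain.
Put f5 (82 GB) in disk 3; 46 GB remain.
Put f6 (33 GB) in disk 3; 13 GB remain.
Put f7 (10 GB) in disk 2; 12 GB remain.
Put f8 (21 GB) in disk 4; 107 GB remain.
Put f9 (80 GB) in disk 4; 27 GB remain.
Put f10 (37 GB) in disk 5; 91 GB remain.
Put f11 (75 GB) in disk 5; 16 GB remain.
Put f12 (73 GB) in disk 6; 55 GB remain.
Put f13 (35 GB) in disk 6; 20 GB remain.
Put f14 (89 GB) in disk 7; 39 GB remain.
Put f15 (25 GB) in disk 4; 2 GB remain.
Put f16 (17 GB) in disk 6; 3 GB remain.
Final disks: [85,38] [80,26,10] [82,33] [21,80,25] [37,75] [73,35,17] [89].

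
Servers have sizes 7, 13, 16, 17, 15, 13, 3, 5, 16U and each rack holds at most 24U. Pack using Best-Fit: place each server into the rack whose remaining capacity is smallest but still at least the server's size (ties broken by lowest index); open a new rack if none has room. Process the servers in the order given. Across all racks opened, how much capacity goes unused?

Put 7U in rack 1; 17U remain.
Put 13U in rack 1; 4U remain.
Put 16U in rack 2; 8U remain.
Put 17U in rack 3; 7U remain.
Put 15U in rack 4; 9U remain.
Put 13U in rack 5; 11U remain.
Put 3U in rack 1; 1U remain.
Put 5U in rack 3; 2U remain.
Put 16U in rack 6; 8U remain.
6 racks × 24U = 144U; used 105U; unused 39U.

39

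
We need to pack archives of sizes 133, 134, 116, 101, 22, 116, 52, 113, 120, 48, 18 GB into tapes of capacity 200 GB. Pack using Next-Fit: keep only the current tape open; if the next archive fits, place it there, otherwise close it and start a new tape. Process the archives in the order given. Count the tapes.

7

tape 1: place 133 GB, 67 GB left
tape 2: place 134 GB, 66 GB left
tape 3: place 116 GB, 84 GB left
tape 4: place 101 GB, 99 GB left
tape 4: place 22 GB, 77 GB left
tape 5: place 116 GB, 84 GB left
tape 5: place 52 GB, 32 GB left
tape 6: place 113 GB, 87 GB left
tape 7: place 120 GB, 80 GB left
tape 7: place 48 GB, 32 GB left
tape 7: place 18 GB, 14 GB left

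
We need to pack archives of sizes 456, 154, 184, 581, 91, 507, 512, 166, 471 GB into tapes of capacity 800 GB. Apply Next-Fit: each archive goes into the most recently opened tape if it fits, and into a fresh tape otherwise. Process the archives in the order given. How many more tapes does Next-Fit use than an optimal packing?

0

Next-Fit: [456,154,184] [581,91] [507] [512,166] [471] → 5 tapes.
5 archives exceed 400 GB (half the capacity), and no two of those can share a tape, so at least 5 tapes are needed.
So 5 is already optimal.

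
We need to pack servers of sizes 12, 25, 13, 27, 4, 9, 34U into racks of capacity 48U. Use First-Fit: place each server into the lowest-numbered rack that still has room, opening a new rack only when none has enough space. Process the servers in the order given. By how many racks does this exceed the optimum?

First-Fit: [12,25,4] [13,27] [9,34] → 3 racks.
Total size 124U; any packing needs at least ⌈124/48⌉ = 3 racks.
So 3 is already optimal.

0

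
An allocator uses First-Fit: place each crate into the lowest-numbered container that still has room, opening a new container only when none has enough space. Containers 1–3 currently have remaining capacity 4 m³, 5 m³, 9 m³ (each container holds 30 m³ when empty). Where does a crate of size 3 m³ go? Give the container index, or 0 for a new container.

1

Containers with room: container 1 (4 m³), container 2 (5 m³), container 3 (9 m³).
The first with room is container 1.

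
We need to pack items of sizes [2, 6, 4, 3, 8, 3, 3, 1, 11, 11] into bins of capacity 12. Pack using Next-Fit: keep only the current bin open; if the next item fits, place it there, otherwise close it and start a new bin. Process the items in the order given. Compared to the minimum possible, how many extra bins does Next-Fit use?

0

Next-Fit: [2,6,4] [3,8] [3,3,1] [11] [11] → 5 bins.
Total size 52; any packing needs at least ⌈52/12⌉ = 5 bins.
So 5 is already optimal.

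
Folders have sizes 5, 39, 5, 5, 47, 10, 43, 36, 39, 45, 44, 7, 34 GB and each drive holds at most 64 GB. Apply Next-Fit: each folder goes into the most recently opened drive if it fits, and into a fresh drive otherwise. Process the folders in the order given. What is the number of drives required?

8

5 GB → drive 1 (remaining 59 GB)
39 GB → drive 1 (remaining 20 GB)
5 GB → drive 1 (remaining 15 GB)
5 GB → drive 1 (remaining 10 GB)
47 GB → drive 2 (remaining 17 GB)
10 GB → drive 2 (remaining 7 GB)
43 GB → drive 3 (remaining 21 GB)
36 GB → drive 4 (remaining 28 GB)
39 GB → drive 5 (remaining 25 GB)
45 GB → drive 6 (remaining 19 GB)
44 GB → drive 7 (remaining 20 GB)
7 GB → drive 7 (remaining 13 GB)
34 GB → drive 8 (remaining 30 GB)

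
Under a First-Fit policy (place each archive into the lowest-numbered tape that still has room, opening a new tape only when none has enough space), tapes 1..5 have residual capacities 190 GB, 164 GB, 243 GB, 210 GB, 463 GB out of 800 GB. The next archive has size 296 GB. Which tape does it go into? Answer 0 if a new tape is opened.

Tapes with room: tape 5 (463 GB).
The first with room is tape 5.

5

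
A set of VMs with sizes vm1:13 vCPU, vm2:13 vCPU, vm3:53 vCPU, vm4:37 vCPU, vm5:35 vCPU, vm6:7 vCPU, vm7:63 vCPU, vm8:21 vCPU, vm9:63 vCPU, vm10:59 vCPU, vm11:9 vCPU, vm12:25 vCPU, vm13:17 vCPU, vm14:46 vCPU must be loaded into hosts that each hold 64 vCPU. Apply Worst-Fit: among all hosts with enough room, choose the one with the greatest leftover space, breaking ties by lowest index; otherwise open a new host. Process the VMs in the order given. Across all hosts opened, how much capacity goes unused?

51

Put vm1 (13 vCPU) in host 1; 51 vCPU remain.
Put vm2 (13 vCPU) in host 1; 38 vCPU remain.
Put vm3 (53 vCPU) in host 2; 11 vCPU remain.
Put vm4 (37 vCPU) in host 1; 1 vCPU remain.
Put vm5 (35 vCPU) in host 3; 29 vCPU remain.
Put vm6 (7 vCPU) in host 3; 22 vCPU remain.
Put vm7 (63 vCPU) in host 4; 1 vCPU remain.
Put vm8 (21 vCPU) in host 3; 1 vCPU remain.
Put vm9 (63 vCPU) in host 5; 1 vCPU remain.
Put vm10 (59 vCPU) in host 6; 5 vCPU remain.
Put vm11 (9 vCPU) in host 2; 2 vCPU remain.
Put vm12 (25 vCPU) in host 7; 39 vCPU remain.
Put vm13 (17 vCPU) in host 7; 22 vCPU remain.
Put vm14 (46 vCPU) in host 8; 18 vCPU remain.
8 hosts × 64 vCPU = 512 vCPU; used 461 vCPU; unused 51 vCPU.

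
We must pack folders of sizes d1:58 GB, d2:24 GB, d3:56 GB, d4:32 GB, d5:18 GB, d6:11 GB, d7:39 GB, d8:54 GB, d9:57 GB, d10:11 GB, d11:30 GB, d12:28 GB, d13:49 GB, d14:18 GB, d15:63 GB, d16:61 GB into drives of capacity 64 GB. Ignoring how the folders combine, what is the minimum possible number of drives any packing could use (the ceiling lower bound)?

10

Total size = 58 + 24 + 56 + 32 + 18 + 11 + 39 + 54 + 57 + 11 + 30 + 28 + 49 + 18 + 63 + 61 = 609 GB.
⌈609 / 64⌉ = 10.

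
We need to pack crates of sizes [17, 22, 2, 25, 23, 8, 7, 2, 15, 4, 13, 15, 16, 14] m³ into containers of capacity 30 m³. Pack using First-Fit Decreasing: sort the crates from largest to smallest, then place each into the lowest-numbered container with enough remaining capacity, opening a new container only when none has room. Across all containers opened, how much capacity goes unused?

27

Sorted descending: 25, 23, 22, 17, 16, 15, 15, 14, 13, 8, 7, 4, 2, 2.
Put 25 m³ in container 1; 5 m³ remain.
Put 23 m³ in container 2; 7 m³ remain.
Put 22 m³ in container 3; 8 m³ remain.
Put 17 m³ in container 4; 13 m³ remain.
Put 16 m³ in container 5; 14 m³ remain.
Put 15 m³ in container 6; 15 m³ remain.
Put 15 m³ in container 6; 0 m³ remain.
Put 14 m³ in container 5; 0 m³ remain.
Put 13 m³ in container 4; 0 m³ remain.
Put 8 m³ in container 3; 0 m³ remain.
Put 7 m³ in container 2; 0 m³ remain.
Put 4 m³ in container 1; 1 m³ remain.
Put 2 m³ in container 7; 28 m³ remain.
Put 2 m³ in container 7; 26 m³ remain.
7 containers × 30 m³ = 210 m³; used 183 m³; unused 27 m³.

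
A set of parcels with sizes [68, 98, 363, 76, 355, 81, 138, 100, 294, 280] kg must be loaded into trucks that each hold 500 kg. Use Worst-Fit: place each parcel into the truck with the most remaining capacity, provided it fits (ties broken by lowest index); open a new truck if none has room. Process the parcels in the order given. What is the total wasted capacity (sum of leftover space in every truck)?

647

68 kg → truck 1 (remaining 432 kg)
98 kg → truck 1 (remaining 334 kg)
363 kg → truck 2 (remaining 137 kg)
76 kg → truck 1 (remaining 258 kg)
355 kg → truck 3 (remaining 145 kg)
81 kg → truck 1 (remaining 177 kg)
138 kg → truck 1 (remaining 39 kg)
100 kg → truck 3 (remaining 45 kg)
294 kg → truck 4 (remaining 206 kg)
280 kg → truck 5 (remaining 220 kg)
5 trucks × 500 kg = 2500 kg; used 1853 kg; unused 647 kg.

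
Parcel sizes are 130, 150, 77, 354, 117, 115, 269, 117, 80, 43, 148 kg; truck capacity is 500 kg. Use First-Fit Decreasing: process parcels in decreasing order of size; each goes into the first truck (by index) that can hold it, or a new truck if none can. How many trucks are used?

4

Sorted descending: 354, 269, 150, 148, 130, 117, 117, 115, 80, 77, 43.
354 kg → truck 1 (remaining 146 kg)
269 kg → truck 2 (remaining 231 kg)
150 kg → truck 2 (remaining 81 kg)
148 kg → truck 3 (remaining 352 kg)
130 kg → truck 1 (remaining 16 kg)
117 kg → truck 3 (remaining 235 kg)
117 kg → truck 3 (remaining 118 kg)
115 kg → truck 3 (remaining 3 kg)
80 kg → truck 2 (remaining 1 kg)
77 kg → truck 4 (remaining 423 kg)
43 kg → truck 4 (remaining 380 kg)
Final trucks: [354,130] [269,150,80] [148,117,117,115] [77,43].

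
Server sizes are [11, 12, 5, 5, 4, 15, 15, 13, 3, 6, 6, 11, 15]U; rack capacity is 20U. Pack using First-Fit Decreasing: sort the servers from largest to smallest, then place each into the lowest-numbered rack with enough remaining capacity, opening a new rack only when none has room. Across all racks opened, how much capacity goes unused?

19

Sorted descending: 15, 15, 15, 13, 12, 11, 11, 6, 6, 5, 5, 4, 3.
15U → rack 1 (remaining 5U)
15U → rack 2 (remaining 5U)
15U → rack 3 (remaining 5U)
13U → rack 4 (remaining 7U)
12U → rack 5 (remaining 8U)
11U → rack 6 (remaining 9U)
11U → rack 7 (remaining 9U)
6U → rack 4 (remaining 1U)
6U → rack 5 (remaining 2U)
5U → rack 1 (remaining 0U)
5U → rack 2 (remaining 0U)
4U → rack 3 (remaining 1U)
3U → rack 6 (remaining 6U)
7 racks × 20U = 140U; used 121U; unused 19U.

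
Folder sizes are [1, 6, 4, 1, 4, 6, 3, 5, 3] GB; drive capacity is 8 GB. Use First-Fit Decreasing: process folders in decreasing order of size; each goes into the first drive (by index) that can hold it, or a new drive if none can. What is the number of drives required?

5

Sorted descending: 6, 6, 5, 4, 4, 3, 3, 1, 1.
6 GB → drive 1 (remaining 2 GB)
6 GB → drive 2 (remaining 2 GB)
5 GB → drive 3 (remaining 3 GB)
4 GB → drive 4 (remaining 4 GB)
4 GB → drive 4 (remaining 0 GB)
3 GB → drive 3 (remaining 0 GB)
3 GB → drive 5 (remaining 5 GB)
1 GB → drive 1 (remaining 1 GB)
1 GB → drive 1 (remaining 0 GB)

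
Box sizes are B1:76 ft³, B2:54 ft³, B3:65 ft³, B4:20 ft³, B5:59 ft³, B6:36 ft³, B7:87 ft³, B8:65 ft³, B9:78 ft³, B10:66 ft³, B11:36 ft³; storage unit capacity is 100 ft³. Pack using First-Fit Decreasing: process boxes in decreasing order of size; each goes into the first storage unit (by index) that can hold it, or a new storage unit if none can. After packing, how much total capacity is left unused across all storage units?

Sorted descending: 87, 78, 76, 66, 65, 65, 59, 54, 36, 36, 20.
Put 87 ft³ in storage unit 1; 13 ft³ remain.
Put 78 ft³ in storage unit 2; 22 ft³ remain.
Put 76 ft³ in storage unit 3; 24 ft³ remain.
Put 66 ft³ in storage unit 4; 34 ft³ remain.
Put 65 ft³ in storage unit 5; 35 ft³ remain.
Put 65 ft³ in storage unit 6; 35 ft³ remain.
Put 59 ft³ in storage unit 7; 41 ft³ remain.
Put 54 ft³ in storage unit 8; 46 ft³ remain.
Put 36 ft³ in storage unit 7; 5 ft³ remain.
Put 36 ft³ in storage unit 8; 10 ft³ remain.
Put 20 ft³ in storage unit 2; 2 ft³ remain.
8 storage units × 100 ft³ = 800 ft³; used 642 ft³; unused 158 ft³.

158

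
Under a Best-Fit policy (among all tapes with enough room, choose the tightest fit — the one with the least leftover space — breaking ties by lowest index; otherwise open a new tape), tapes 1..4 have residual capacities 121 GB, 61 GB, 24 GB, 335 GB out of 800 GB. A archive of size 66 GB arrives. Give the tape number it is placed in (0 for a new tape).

Tapes with room: tape 1 (121 GB), tape 4 (335 GB).
Tightest fit is tape 1 with 121 GB free.

1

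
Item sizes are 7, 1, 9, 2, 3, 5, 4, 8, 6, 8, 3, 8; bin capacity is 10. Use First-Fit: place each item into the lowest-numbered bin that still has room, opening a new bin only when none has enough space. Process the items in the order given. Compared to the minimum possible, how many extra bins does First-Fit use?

1

First-Fit: [7,1,2] [9] [3,5] [4,6] [8] [8] [3] [8] → 8 bins.
Total size 64; any packing needs at least ⌈64/10⌉ = 7 bins.
An optimal packing achieves that bound: [9,1] [8,2] [8] [8] [7,3] [6,4] [5,3] → 7 bins.
Excess: 8 − 7 = 1.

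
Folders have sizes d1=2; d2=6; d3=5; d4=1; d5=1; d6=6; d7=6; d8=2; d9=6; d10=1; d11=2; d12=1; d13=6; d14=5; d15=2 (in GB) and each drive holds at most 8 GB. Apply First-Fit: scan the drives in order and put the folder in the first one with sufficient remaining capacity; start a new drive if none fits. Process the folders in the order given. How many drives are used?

7

drive 1: place d1 (2 GB), 6 GB left
drive 1: place d2 (6 GB), 0 GB left
drive 2: place d3 (5 GB), 3 GB left
drive 2: place d4 (1 GB), 2 GB left
drive 2: place d5 (1 GB), 1 GB left
drive 3: place d6 (6 GB), 2 GB left
drive 4: place d7 (6 GB), 2 GB left
drive 3: place d8 (2 GB), 0 GB left
drive 5: place d9 (6 GB), 2 GB left
drive 2: place d10 (1 GB), 0 GB left
drive 4: place d11 (2 GB), 0 GB left
drive 5: place d12 (1 GB), 1 GB left
drive 6: place d13 (6 GB), 2 GB left
drive 7: place d14 (5 GB), 3 GB left
drive 6: place d15 (2 GB), 0 GB left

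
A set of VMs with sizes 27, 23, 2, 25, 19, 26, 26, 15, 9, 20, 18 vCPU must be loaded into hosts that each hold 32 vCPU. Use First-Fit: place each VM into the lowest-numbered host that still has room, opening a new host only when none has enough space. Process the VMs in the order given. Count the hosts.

9

host 1: place 27 vCPU, 5 vCPU left
host 2: place 23 vCPU, 9 vCPU left
host 1: place 2 vCPU, 3 vCPU left
host 3: place 25 vCPU, 7 vCPU left
host 4: place 19 vCPU, 13 vCPU left
host 5: place 26 vCPU, 6 vCPU left
host 6: place 26 vCPU, 6 vCPU left
host 7: place 15 vCPU, 17 vCPU left
host 2: place 9 vCPU, 0 vCPU left
host 8: place 20 vCPU, 12 vCPU left
host 9: place 18 vCPU, 14 vCPU left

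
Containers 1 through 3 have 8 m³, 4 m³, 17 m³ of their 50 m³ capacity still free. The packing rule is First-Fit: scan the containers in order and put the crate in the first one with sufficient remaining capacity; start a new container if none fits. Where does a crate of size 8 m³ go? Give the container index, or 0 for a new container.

1

Containers with room: container 1 (8 m³), container 3 (17 m³).
The first with room is container 1.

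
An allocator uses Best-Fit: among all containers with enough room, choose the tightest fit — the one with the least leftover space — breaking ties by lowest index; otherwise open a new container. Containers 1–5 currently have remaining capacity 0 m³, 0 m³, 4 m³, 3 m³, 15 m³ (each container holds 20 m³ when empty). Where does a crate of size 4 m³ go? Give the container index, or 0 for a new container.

Containers with room: container 3 (4 m³), container 5 (15 m³).
Tightest fit is container 3 with 4 m³ free.

3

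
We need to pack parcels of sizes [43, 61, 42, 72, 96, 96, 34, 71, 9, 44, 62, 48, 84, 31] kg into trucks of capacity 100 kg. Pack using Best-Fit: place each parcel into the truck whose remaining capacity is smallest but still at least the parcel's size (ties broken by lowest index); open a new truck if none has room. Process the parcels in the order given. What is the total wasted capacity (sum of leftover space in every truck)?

107

43 kg → truck 1 (remaining 57 kg)
61 kg → truck 2 (remaining 39 kg)
42 kg → truck 1 (remaining 15 kg)
72 kg → truck 3 (remaining 28 kg)
96 kg → truck 4 (remaining 4 kg)
96 kg → truck 5 (remaining 4 kg)
34 kg → truck 2 (remaining 5 kg)
71 kg → truck 6 (remaining 29 kg)
9 kg → truck 1 (remaining 6 kg)
44 kg → truck 7 (remaining 56 kg)
62 kg → truck 8 (remaining 38 kg)
48 kg → truck 7 (remaining 8 kg)
84 kg → truck 9 (remaining 16 kg)
31 kg → truck 8 (remaining 7 kg)
9 trucks × 100 kg = 900 kg; used 793 kg; unused 107 kg.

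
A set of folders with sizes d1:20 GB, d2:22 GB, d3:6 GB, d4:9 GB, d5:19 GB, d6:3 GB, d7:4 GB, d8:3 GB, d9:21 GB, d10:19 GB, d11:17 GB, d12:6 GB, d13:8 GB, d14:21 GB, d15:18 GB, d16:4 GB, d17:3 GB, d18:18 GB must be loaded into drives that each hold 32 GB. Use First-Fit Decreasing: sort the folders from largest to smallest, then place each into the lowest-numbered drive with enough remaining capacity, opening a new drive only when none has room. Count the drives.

Sorted descending: 22, 21, 21, 20, 19, 19, 18, 18, 17, 9, 8, 6, 6, 4, 4, 3, 3, 3.
drive 1: place 22 GB, 10 GB left
drive 2: place 21 GB, 11 GB left
drive 3: place 21 GB, 11 GB left
drive 4: place 20 GB, 12 GB left
drive 5: place 19 GB, 13 GB left
drive 6: place 19 GB, 13 GB left
drive 7: place 18 GB, 14 GB left
drive 8: place 18 GB, 14 GB left
drive 9: place 17 GB, 15 GB left
drive 1: place 9 GB, 1 GB left
drive 2: place 8 GB, 3 GB left
drive 3: place 6 GB, 5 GB left
drive 4: place 6 GB, 6 GB left
drive 3: place 4 GB, 1 GB left
drive 4: place 4 GB, 2 GB left
drive 2: place 3 GB, 0 GB left
drive 5: place 3 GB, 10 GB left
drive 5: place 3 GB, 7 GB left

9 drives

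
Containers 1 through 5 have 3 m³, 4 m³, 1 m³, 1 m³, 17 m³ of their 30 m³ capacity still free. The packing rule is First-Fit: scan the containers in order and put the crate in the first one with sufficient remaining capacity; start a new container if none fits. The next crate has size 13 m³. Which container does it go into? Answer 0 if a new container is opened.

5

Containers with room: container 5 (17 m³).
The first with room is container 5.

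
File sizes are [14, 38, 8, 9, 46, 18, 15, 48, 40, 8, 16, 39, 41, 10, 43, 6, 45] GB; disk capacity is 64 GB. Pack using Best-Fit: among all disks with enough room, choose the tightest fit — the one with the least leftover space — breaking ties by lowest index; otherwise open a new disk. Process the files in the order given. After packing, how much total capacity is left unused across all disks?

Put 14 GB in disk 1; 50 GB remain.
Put 38 GB in disk 1; 12 GB remain.
Put 8 GB in disk 1; 4 GB remain.
Put 9 GB in disk 2; 55 GB remain.
Put 46 GB in disk 2; 9 GB remain.
Put 18 GB in disk 3; 46 GB remain.
Put 15 GB in disk 3; 31 GB remain.
Put 48 GB in disk 4; 16 GB remain.
Put 40 GB in disk 5; 24 GB remain.
Put 8 GB in disk 2; 1 GB remain.
Put 16 GB in disk 4; 0 GB remain.
Put 39 GB in disk 6; 25 GB remain.
Put 41 GB in disk 7; 23 GB remain.
Put 10 GB in disk 7; 13 GB remain.
Put 43 GB in disk 8; 21 GB remain.
Put 6 GB in disk 7; 7 GB remain.
Put 45 GB in disk 9; 19 GB remain.
9 disks × 64 GB = 576 GB; used 444 GB; unused 132 GB.

132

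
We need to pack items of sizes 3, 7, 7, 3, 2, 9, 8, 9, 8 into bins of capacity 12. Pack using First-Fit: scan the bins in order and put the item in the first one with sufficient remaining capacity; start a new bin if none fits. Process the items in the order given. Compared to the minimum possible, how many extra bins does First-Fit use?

0

First-Fit: [3,7,2] [7,3] [9] [8] [9] [8] → 6 bins.
6 items exceed 6 (half the capacity), and no two of those can share a bin, so at least 6 bins are needed.
So 6 is already optimal.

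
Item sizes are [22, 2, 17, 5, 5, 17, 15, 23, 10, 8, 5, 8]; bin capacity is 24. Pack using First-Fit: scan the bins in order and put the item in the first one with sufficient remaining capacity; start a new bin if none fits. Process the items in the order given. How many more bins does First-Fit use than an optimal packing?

First-Fit: [22,2] [17,5] [5,17] [15,8] [23] [10,5,8] → 6 bins.
Total size 137; any packing needs at least ⌈137/24⌉ = 6 bins.
So 6 is already optimal.

0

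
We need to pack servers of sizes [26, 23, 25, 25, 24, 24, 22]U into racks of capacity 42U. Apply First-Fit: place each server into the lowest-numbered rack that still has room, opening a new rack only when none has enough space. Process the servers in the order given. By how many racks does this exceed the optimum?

0

First-Fit: [26] [23] [25] [25] [24] [24] [22] → 7 racks.
7 servers exceed 21U (half the capacity), and no two of those can share a rack, so at least 7 racks are needed.
So 7 is already optimal.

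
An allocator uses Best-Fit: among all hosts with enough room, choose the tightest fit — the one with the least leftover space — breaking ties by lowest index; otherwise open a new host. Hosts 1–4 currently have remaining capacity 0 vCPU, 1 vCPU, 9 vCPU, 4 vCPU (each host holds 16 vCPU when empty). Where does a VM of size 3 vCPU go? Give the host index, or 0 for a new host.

4

Hosts with room: host 3 (9 vCPU), host 4 (4 vCPU).
Tightest fit is host 4 with 4 vCPU free.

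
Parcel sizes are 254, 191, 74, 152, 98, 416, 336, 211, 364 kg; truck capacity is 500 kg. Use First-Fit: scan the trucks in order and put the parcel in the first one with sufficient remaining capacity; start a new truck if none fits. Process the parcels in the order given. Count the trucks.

Put 254 kg in truck 1; 246 kg remain.
Put 191 kg in truck 1; 55 kg remain.
Put 74 kg in truck 2; 426 kg remain.
Put 152 kg in truck 2; 274 kg remain.
Put 98 kg in truck 2; 176 kg remain.
Put 416 kg in truck 3; 84 kg remain.
Put 336 kg in truck 4; 164 kg remain.
Put 211 kg in truck 5; 289 kg remain.
Put 364 kg in truck 6; 136 kg remain.

6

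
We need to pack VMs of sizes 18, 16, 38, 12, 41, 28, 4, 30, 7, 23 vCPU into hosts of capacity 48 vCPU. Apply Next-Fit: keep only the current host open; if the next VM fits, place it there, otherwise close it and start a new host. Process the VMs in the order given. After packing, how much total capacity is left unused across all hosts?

Put 18 vCPU in host 1; 30 vCPU remain.
Put 16 vCPU in host 1; 14 vCPU remain.
Put 38 vCPU in host 2; 10 vCPU remain.
Put 12 vCPU in host 3; 36 vCPU remain.
Put 41 vCPU in host 4; 7 vCPU remain.
Put 28 vCPU in host 5; 20 vCPU remain.
Put 4 vCPU in host 5; 16 vCPU remain.
Put 30 vCPU in host 6; 18 vCPU remain.
Put 7 vCPU in host 6; 11 vCPU remain.
Put 23 vCPU in host 7; 25 vCPU remain.
7 hosts × 48 vCPU = 336 vCPU; used 217 vCPU; unused 119 vCPU.

119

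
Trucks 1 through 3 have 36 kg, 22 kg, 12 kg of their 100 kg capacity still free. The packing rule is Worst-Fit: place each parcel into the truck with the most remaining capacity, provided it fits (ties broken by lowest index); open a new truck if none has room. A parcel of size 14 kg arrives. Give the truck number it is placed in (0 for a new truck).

1

Trucks with room: truck 1 (36 kg), truck 2 (22 kg).
Most room is truck 1 with 36 kg free.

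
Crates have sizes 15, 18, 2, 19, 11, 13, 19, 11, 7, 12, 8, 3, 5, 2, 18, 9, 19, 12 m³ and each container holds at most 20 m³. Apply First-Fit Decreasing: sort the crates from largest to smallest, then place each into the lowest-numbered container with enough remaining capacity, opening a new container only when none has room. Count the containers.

11

Sorted descending: 19, 19, 19, 18, 18, 15, 13, 12, 12, 11, 11, 9, 8, 7, 5, 3, 2, 2.
container 1: place 19 m³, 1 m³ left
container 2: place 19 m³, 1 m³ left
container 3: place 19 m³, 1 m³ left
container 4: place 18 m³, 2 m³ left
container 5: place 18 m³, 2 m³ left
container 6: place 15 m³, 5 m³ left
container 7: place 13 m³, 7 m³ left
container 8: place 12 m³, 8 m³ left
container 9: place 12 m³, 8 m³ left
container 10: place 11 m³, 9 m³ left
container 11: place 11 m³, 9 m³ left
container 10: place 9 m³, 0 m³ left
container 8: place 8 m³, 0 m³ left
container 7: place 7 m³, 0 m³ left
container 6: place 5 m³, 0 m³ left
container 9: place 3 m³, 5 m³ left
container 4: place 2 m³, 0 m³ left
container 5: place 2 m³, 0 m³ left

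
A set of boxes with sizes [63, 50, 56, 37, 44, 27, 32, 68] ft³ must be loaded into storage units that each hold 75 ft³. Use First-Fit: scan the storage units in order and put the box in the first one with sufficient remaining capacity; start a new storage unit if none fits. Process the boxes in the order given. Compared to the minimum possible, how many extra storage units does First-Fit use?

First-Fit: [63] [50] [56] [37,27] [44] [32] [68] → 7 storage units.
Total size 377 ft³; any packing needs at least ⌈377/75⌉ = 6 storage units.
An optimal packing achieves that bound: [68] [63] [56] [50] [44,27] [37,32] → 6 storage units.
Excess: 7 − 6 = 1.

1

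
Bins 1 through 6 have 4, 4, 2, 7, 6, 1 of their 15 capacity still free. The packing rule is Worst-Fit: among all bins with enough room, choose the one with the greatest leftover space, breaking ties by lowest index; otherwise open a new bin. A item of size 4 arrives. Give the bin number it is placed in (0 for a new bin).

4

Bins with room: bin 1 (4), bin 2 (4), bin 4 (7), bin 5 (6).
Most room is bin 4 with 7 free.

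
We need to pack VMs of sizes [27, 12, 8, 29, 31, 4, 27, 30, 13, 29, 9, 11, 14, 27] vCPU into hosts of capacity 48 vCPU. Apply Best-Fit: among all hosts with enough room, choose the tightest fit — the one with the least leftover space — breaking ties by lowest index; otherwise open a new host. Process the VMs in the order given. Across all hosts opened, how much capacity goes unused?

65

27 vCPU → host 1 (remaining 21 vCPU)
12 vCPU → host 1 (remaining 9 vCPU)
8 vCPU → host 1 (remaining 1 vCPU)
29 vCPU → host 2 (remaining 19 vCPU)
31 vCPU → host 3 (remaining 17 vCPU)
4 vCPU → host 3 (remaining 13 vCPU)
27 vCPU → host 4 (remaining 21 vCPU)
30 vCPU → host 5 (remaining 18 vCPU)
13 vCPU → host 3 (remaining 0 vCPU)
29 vCPU → host 6 (remaining 19 vCPU)
9 vCPU → host 5 (remaining 9 vCPU)
11 vCPU → host 2 (remaining 8 vCPU)
14 vCPU → host 6 (remaining 5 vCPU)
27 vCPU → host 7 (remaining 21 vCPU)
7 hosts × 48 vCPU = 336 vCPU; used 271 vCPU; unused 65 vCPU.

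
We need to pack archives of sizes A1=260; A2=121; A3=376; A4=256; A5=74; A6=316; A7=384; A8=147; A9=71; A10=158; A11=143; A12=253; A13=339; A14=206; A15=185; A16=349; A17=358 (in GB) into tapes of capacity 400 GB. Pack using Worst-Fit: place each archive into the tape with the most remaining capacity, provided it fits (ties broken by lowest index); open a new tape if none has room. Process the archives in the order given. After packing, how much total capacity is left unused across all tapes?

tape 1: place A1 (260 GB), 140 GB left
tape 1: place A2 (121 GB), 19 GB left
tape 2: place A3 (376 GB), 24 GB left
tape 3: place A4 (256 GB), 144 GB left
tape 3: place A5 (74 GB), 70 GB left
tape 4: place A6 (316 GB), 84 GB left
tape 5: place A7 (384 GB), 16 GB left
tape 6: place A8 (147 GB), 253 GB left
tape 6: place A9 (71 GB), 182 GB left
tape 6: place A10 (158 GB), 24 GB left
tape 7: place A11 (143 GB), 257 GB left
tape 7: place A12 (253 GB), 4 GB left
tape 8: place A13 (339 GB), 61 GB left
tape 9: place A14 (206 GB), 194 GB left
tape 9: place A15 (185 GB), 9 GB left
tape 10: place A16 (349 GB), 51 GB left
tape 11: place A17 (358 GB), 42 GB left
11 tapes × 400 GB = 4400 GB; used 3996 GB; unused 404 GB.

404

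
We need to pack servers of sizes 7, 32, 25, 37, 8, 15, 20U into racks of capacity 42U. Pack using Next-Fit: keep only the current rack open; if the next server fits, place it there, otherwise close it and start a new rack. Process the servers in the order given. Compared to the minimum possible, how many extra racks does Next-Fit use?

Next-Fit: [7,32] [25] [37] [8,15] [20] → 5 racks.
Total size 144U; any packing needs at least ⌈144/42⌉ = 4 racks.
An optimal packing achieves that bound: [37] [32,8] [25,15] [20,7] → 4 racks.
Excess: 5 − 4 = 1.

1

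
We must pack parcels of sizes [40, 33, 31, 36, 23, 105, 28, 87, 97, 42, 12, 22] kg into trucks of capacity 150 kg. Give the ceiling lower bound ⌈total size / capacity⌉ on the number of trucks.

Total size = 40 + 33 + 31 + 36 + 23 + 105 + 28 + 87 + 97 + 42 + 12 + 22 = 556 kg.
⌈556 / 150⌉ = 4.

4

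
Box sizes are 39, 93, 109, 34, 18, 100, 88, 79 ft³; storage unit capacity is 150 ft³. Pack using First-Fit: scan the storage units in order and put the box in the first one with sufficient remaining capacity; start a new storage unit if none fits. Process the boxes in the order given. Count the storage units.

storage unit 1: place 39 ft³, 111 ft³ left
storage unit 1: place 93 ft³, 18 ft³ left
storage unit 2: place 109 ft³, 41 ft³ left
storage unit 2: place 34 ft³, 7 ft³ left
storage unit 1: place 18 ft³, 0 ft³ left
storage unit 3: place 100 ft³, 50 ft³ left
storage unit 4: place 88 ft³, 62 ft³ left
storage unit 5: place 79 ft³, 71 ft³ left
Final storage units: [39,93,18] [109,34] [100] [88] [79].

5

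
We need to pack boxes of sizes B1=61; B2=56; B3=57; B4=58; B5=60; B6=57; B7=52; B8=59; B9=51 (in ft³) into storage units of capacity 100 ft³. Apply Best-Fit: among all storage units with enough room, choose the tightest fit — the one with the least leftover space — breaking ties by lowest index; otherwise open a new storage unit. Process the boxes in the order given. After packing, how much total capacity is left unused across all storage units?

B1 (61 ft³) → storage unit 1 (remaining 39 ft³)
B2 (56 ft³) → storage unit 2 (remaining 44 ft³)
B3 (57 ft³) → storage unit 3 (remaining 43 ft³)
B4 (58 ft³) → storage unit 4 (remaining 42 ft³)
B5 (60 ft³) → storage unit 5 (remaining 40 ft³)
B6 (57 ft³) → storage unit 6 (remaining 43 ft³)
B7 (52 ft³) → storage unit 7 (remaining 48 ft³)
B8 (59 ft³) → storage unit 8 (remaining 41 ft³)
B9 (51 ft³) → storage unit 9 (remaining 49 ft³)
9 storage units × 100 ft³ = 900 ft³; used 511 ft³; unused 389 ft³.

389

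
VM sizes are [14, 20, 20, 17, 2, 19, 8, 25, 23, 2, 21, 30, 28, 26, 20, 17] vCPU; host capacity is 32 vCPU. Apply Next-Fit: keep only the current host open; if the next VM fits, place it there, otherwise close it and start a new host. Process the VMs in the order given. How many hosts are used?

host 1: place 14 vCPU, 18 vCPU left
host 2: place 20 vCPU, 12 vCPU left
host 3: place 20 vCPU, 12 vCPU left
host 4: place 17 vCPU, 15 vCPU left
host 4: place 2 vCPU, 13 vCPU left
host 5: place 19 vCPU, 13 vCPU left
host 5: place 8 vCPU, 5 vCPU left
host 6: place 25 vCPU, 7 vCPU left
host 7: place 23 vCPU, 9 vCPU left
host 7: place 2 vCPU, 7 vCPU left
host 8: place 21 vCPU, 11 vCPU left
host 9: place 30 vCPU, 2 vCPU left
host 10: place 28 vCPU, 4 vCPU left
host 11: place 26 vCPU, 6 vCPU left
host 12: place 20 vCPU, 12 vCPU left
host 13: place 17 vCPU, 15 vCPU left

13 hosts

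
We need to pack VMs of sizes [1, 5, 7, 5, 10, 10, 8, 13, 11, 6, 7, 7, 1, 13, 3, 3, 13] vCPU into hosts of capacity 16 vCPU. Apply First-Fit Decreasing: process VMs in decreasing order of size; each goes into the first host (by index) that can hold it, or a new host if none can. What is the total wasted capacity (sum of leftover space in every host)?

Sorted descending: 13, 13, 13, 11, 10, 10, 8, 7, 7, 7, 6, 5, 5, 3, 3, 1, 1.
host 1: place 13 vCPU, 3 vCPU left
host 2: place 13 vCPU, 3 vCPU left
host 3: place 13 vCPU, 3 vCPU left
host 4: place 11 vCPU, 5 vCPU left
host 5: place 10 vCPU, 6 vCPU left
host 6: place 10 vCPU, 6 vCPU left
host 7: place 8 vCPU, 8 vCPU left
host 7: place 7 vCPU, 1 vCPU left
host 8: place 7 vCPU, 9 vCPU left
host 8: place 7 vCPU, 2 vCPU left
host 5: place 6 vCPU, 0 vCPU left
host 4: place 5 vCPU, 0 vCPU left
host 6: place 5 vCPU, 1 vCPU left
host 1: place 3 vCPU, 0 vCPU left
host 2: place 3 vCPU, 0 vCPU left
host 3: place 1 vCPU, 2 vCPU left
host 3: place 1 vCPU, 1 vCPU left
8 hosts × 16 vCPU = 128 vCPU; used 123 vCPU; unused 5 vCPU.

5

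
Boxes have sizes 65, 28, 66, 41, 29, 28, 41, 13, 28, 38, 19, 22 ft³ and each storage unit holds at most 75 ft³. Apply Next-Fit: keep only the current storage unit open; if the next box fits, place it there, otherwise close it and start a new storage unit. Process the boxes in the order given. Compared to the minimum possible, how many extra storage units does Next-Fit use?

Next-Fit: [65] [28] [66] [41,29] [28,41] [13,28] [38,19] [22] → 8 storage units.
Total size 418 ft³; any packing needs at least ⌈418/75⌉ = 6 storage units.
An optimal packing achieves that bound: [66] [65] [41,29] [41,28] [38,22,13] [28,28,19] → 6 storage units.
Excess: 8 − 6 = 2.

2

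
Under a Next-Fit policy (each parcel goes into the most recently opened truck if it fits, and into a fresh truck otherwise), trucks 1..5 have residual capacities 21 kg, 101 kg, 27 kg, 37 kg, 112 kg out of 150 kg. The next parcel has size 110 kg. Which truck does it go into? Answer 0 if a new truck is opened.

Next-Fit only looks at truck 5, which has 112 kg free.
110 kg fits there.

5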